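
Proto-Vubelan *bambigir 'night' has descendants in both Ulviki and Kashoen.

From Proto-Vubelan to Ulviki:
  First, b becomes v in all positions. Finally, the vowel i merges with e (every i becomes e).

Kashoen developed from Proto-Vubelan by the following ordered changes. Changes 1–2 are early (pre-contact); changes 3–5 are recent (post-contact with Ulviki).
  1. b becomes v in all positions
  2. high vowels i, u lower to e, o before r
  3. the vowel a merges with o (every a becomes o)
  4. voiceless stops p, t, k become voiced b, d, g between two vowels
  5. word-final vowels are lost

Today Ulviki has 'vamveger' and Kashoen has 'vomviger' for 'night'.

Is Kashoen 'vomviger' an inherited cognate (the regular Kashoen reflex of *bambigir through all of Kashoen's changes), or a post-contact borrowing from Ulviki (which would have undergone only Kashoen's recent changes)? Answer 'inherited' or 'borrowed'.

inherited

If inherited, *bambigir would pass through all of Kashoen's changes:
Kashoen: *bambigir > vamvigir > vamviger > vomviger  (by unconditioned shift, pre-rhotic lowering, vowel merger)
If borrowed from Ulviki 'vamveger' after the early changes, it would undergo only the recent ones:
  rule 3 (vowel merger): vamveger → vomveger
  rule 4 (intervocalic voicing): no change (vomveger)
  rule 5 (apocope): no change (vomveger)
  ⇒ as a loan: vomveger
Kashoen 'vomviger' matches the inherited outcome exactly, so it is an inherited cognate, not a loan.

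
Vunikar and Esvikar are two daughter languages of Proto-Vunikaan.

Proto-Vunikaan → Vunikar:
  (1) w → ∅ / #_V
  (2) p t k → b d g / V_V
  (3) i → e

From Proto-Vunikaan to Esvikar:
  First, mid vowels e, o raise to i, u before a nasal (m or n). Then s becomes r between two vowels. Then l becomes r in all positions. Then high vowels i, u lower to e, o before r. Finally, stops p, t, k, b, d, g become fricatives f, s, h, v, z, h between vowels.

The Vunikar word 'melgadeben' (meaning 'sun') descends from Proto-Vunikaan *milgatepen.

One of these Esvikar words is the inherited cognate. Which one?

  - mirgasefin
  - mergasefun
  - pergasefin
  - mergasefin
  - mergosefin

mergasefin

Esvikar: *milgatepen
  milgatepen → milgatepin   [pre-nasal raising]
  milgatepin (rule 2 does not apply)
  milgatepin → mirgatepin   [unconditioned shift]
  mirgatepin → mergatepin   [pre-rhotic lowering]
  mergatepin → mergasefin   [intervocalic lenition]
  giving Esvikar mergasefin.
The other candidates each miss or misapply at least one Esvikar change.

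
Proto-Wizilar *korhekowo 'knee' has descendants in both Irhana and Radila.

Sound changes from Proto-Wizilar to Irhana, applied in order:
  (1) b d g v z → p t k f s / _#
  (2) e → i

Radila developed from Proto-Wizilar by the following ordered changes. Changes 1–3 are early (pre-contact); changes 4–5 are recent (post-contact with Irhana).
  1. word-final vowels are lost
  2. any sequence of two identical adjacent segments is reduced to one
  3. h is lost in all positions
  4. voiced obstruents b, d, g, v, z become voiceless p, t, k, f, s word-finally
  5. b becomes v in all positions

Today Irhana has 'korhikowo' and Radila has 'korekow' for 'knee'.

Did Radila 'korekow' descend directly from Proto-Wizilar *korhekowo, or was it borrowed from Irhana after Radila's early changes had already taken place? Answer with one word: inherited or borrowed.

If inherited, *korhekowo would pass through all of Radila's changes:
Radila: *korhekowo
  korhekowo → korhekow   [apocope]
  korhekow (rule 2 does not apply)
  korhekow → korekow   [h-loss]
  korekow (rule 4 does not apply)
  korekow (rule 5 does not apply)
  giving Radila korekow.
If borrowed from Irhana 'korhikowo' after the early changes, it would undergo only the recent ones:
  rule 4 (final devoicing): no change (korhikowo)
  rule 5 (unconditioned shift): no change (korhikowo)
  ⇒ as a loan: korhikowo
Radila 'korekow' matches the inherited outcome exactly, so it is an inherited cognate, not a loan.

inherited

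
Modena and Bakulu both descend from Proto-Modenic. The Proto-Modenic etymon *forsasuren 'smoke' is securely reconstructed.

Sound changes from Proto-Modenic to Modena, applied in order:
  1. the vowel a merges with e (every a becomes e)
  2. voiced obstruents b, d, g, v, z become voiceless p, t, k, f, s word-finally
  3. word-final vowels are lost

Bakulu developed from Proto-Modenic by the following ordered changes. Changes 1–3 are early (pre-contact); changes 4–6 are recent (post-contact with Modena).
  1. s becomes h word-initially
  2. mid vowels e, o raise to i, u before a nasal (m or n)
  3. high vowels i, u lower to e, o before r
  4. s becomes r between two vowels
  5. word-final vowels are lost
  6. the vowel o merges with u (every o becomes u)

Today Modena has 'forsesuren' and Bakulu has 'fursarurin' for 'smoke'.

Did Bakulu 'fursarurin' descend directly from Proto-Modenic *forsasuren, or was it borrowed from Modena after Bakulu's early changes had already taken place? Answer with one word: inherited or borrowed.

inherited

If inherited, *forsasuren would pass through all of Bakulu's changes:
Bakulu: *forsasuren
  forsasuren (rule 1 does not apply)
  forsasuren → forsasurin   [pre-nasal raising]
  forsasurin → forsasorin   [pre-rhotic lowering]
  forsasorin → forsarorin   [rhotacism]
  forsarorin (rule 5 does not apply)
  forsarorin → fursarurin   [vowel merger]
  giving Bakulu fursarurin.
If borrowed from Modena 'forsesuren' after the early changes, it would undergo only the recent ones:
  rule 4 (rhotacism): forsesuren → forseruren
  rule 5 (apocope): no change (forseruren)
  rule 6 (vowel merger): forseruren → furseruren
  ⇒ as a loan: furseruren
Bakulu 'fursarurin' matches the inherited outcome exactly, so it is an inherited cognate, not a loan.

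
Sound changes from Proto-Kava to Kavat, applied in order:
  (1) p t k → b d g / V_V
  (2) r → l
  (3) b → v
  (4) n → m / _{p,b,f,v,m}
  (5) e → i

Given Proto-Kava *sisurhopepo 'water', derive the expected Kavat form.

sisulhovivo

Kavat: *sisurhopepo > sisurhobebo > sisulhobebo > sisulhovevo > sisulhovivo  (by intervocalic voicing, unconditioned shift, unconditioned shift, vowel merger)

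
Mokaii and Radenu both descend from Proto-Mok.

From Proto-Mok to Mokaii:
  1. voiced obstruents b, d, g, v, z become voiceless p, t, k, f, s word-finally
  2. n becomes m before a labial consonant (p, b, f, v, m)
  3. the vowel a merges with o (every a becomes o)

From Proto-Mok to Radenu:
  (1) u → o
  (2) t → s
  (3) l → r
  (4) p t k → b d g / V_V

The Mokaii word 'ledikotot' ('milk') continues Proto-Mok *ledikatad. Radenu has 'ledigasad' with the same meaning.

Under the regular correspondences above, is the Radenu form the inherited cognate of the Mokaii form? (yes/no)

Derive the expected Radenu reflex of *ledikatad:
Radenu: *ledikatad
  ledikatad (rule 1 does not apply)
  ledikatad → ledikasad   [unconditioned shift]
  ledikasad → redikasad   [unconditioned shift]
  redikasad → redigasad   [intervocalic voicing]
  giving Radenu redigasad.
The regular Radenu reflex would be 'redigasad', but the attested form is 'ledigasad'. The correspondence is irregular, so they are not cognates (the Radenu form has a different source).

no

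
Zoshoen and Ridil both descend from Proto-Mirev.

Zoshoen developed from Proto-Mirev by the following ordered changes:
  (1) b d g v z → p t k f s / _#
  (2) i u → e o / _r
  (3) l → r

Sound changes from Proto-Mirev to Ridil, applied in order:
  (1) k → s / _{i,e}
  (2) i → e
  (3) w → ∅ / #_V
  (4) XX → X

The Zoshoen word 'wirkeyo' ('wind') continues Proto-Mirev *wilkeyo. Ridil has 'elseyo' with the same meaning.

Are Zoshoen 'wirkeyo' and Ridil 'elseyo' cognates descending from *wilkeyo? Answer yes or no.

Derive the expected Ridil reflex of *wilkeyo:
Ridil: start from *wilkeyo.
  rule 1 (palatalisation): wilkeyo → wilseyo
  rule 2 (vowel merger): wilseyo → welseyo
  rule 3 (glide loss): welseyo → elseyo
  rule 4: no change — elseyo
  ⇒ Ridil elseyo
Ridil 'elseyo' matches the regular reflex exactly, so the pair is cognate.

yes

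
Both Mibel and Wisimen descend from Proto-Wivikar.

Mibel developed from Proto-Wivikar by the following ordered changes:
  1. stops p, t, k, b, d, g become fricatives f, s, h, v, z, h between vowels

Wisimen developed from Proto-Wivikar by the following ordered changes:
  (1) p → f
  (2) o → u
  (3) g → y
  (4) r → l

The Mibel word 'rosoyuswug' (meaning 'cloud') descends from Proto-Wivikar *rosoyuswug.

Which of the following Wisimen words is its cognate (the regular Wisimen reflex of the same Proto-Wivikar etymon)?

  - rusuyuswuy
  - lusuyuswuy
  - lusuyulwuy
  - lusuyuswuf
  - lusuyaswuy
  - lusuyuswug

lusuyuswuy

Wisimen: *rosoyuswug
  rosoyuswug (rule 1 does not apply)
  rosoyuswug → rusuyuswug   [vowel merger]
  rusuyuswug → rusuyuswuy   [unconditioned shift]
  rusuyuswuy → lusuyuswuy   [unconditioned shift]
  giving Wisimen lusuyuswuy.
Among the options, 'lusuyuswuy' alone shows every Wisimen change applied in order.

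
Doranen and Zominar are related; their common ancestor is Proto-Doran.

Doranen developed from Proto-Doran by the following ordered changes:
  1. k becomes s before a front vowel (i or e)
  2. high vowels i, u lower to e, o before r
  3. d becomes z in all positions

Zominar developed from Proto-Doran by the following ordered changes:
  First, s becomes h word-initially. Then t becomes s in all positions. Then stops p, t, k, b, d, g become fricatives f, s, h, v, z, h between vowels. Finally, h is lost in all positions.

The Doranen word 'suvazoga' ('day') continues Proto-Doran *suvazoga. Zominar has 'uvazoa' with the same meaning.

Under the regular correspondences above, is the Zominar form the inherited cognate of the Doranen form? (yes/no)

Derive the expected Zominar reflex of *suvazoga:
Zominar: *suvazoga
  suvazoga → huvazoga   [debuccalisation]
  huvazoga (rule 2 does not apply)
  huvazoga → huvazoha   [intervocalic lenition]
  huvazoha → uvazoa   [h-loss]
  giving Zominar uvazoa.
Zominar 'uvazoa' matches the regular reflex exactly, so the pair is cognate.

yes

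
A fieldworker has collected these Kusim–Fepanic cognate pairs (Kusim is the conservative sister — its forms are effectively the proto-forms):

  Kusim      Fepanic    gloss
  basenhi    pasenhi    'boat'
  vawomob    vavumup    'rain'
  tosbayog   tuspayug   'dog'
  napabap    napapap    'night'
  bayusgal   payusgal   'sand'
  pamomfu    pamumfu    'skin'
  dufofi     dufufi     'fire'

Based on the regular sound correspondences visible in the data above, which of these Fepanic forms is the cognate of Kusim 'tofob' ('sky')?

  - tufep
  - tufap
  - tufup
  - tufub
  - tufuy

dufofi ~ dufufi — Kusim o corresponds to Fepanic u after a consonant, before a labial obstruent.
vawomob ~ vavumup — Kusim o corresponds to Fepanic u after a consonant, before a labial obstruent.
vawomob ~ vavumup — Kusim b corresponds to Fepanic p word-finally.
Applying these to Kusim 'tofob':
  tofob → tufob   (o→u after a consonant, before a labial obstruent)
  tufob → tufub   (o→u after a consonant, before a labial obstruent)
  tufub → tufup   (b→p word-finally)
So the Fepanic cognate is 'tufup'.

tufup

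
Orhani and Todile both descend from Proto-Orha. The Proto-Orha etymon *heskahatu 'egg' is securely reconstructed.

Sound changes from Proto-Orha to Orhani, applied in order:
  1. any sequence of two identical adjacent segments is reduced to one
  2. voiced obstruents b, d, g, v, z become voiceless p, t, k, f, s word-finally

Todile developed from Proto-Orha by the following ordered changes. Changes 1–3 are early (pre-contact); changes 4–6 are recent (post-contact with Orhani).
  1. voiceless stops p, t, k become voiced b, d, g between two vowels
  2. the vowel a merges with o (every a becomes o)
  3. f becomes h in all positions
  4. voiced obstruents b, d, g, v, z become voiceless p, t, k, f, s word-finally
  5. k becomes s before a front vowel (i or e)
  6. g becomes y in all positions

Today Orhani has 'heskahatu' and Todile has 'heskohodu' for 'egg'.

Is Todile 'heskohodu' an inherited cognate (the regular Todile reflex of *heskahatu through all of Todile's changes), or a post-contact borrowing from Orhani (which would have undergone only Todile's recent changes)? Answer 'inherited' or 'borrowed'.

If inherited, *heskahatu would pass through all of Todile's changes:
Todile: *heskahatu
  heskahatu → heskahadu   [intervocalic voicing]
  heskahadu → heskohodu   [vowel merger]
  heskohodu (rule 3 does not apply)
  heskohodu (rule 4 does not apply)
  heskohodu (rule 5 does not apply)
  heskohodu (rule 6 does not apply)
  giving Todile heskohodu.
If borrowed from Orhani 'heskahatu' after the early changes, it would undergo only the recent ones:
  rule 4 (final devoicing): no change (heskahatu)
  rule 5 (palatalisation): no change (heskahatu)
  rule 6 (unconditioned shift): no change (heskahatu)
  ⇒ as a loan: heskahatu
Todile 'heskohodu' matches the inherited outcome exactly, so it is an inherited cognate, not a loan.

inherited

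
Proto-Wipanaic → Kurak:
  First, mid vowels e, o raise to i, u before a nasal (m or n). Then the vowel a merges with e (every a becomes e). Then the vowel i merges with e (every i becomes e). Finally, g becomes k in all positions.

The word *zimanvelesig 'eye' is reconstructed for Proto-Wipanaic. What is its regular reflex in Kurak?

zemenvelesek

Kurak: *zimanvelesig > zimenvelesig > zemenveleseg > zemenvelesek  (by vowel merger, vowel merger, unconditioned shift)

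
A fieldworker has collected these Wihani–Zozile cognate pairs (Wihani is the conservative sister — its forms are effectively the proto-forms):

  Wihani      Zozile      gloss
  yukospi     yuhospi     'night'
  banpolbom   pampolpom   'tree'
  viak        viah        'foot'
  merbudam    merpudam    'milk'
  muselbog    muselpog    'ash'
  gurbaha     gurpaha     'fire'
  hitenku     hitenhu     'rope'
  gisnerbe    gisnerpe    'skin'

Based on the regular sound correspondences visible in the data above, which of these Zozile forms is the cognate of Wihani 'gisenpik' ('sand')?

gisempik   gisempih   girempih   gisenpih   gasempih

gisempih

banpolbom ~ pampolpom — Wihani n corresponds to Zozile m after a vowel, before a labial obstruent.
viak ~ viah — Wihani k corresponds to Zozile h word-finally.
Applying these to Wihani 'gisenpik':
  gisenpik → gisempik   (n→m after a vowel, before a labial obstruent)
  gisempik → gisempih   (k→h word-finally)
So the Zozile cognate is 'gisempih'.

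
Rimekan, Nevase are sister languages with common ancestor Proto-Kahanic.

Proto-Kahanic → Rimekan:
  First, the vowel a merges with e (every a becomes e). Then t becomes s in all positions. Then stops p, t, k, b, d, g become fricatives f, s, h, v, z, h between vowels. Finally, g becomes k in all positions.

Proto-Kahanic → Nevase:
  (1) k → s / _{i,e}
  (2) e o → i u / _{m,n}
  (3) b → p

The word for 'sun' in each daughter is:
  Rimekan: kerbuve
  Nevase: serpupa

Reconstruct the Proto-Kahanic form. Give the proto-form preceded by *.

*kerbuba

Position 6: Rimekan has v, Nevase has p. Taking the neighbouring segments as reconstructed: Rimekan v could go back to *b or *v; Nevase p could go back to *p or *b — the one source consistent with every daughter is *b.
Position 4: Rimekan has b, Nevase has p. Rimekan preserves b here (none of its changes turn any other segment into b), so the proto-segment is *b.
Position 7: Rimekan has e, Nevase has a. Nevase preserves a here (none of its changes turn any other segment into a), so the proto-segment is *a.
Verify the candidate proto-form against each daughter:
Rimekan: start from *kerbuba.
  rule 1 (vowel merger): kerbuba → kerbube
  rule 2: no change — kerbube
  rule 3 (intervocalic lenition): kerbube → kerbuve
  rule 4: no change — kerbuve
  ⇒ Rimekan kerbuve
Nevase: start from *kerbuba.
  rule 1 (palatalisation): kerbuba → serbuba
  rule 2: no change — serbuba
  rule 3 (unconditioned shift): serbuba → serpupa
  ⇒ Nevase serpupa
No other proto-form is consistent with every reflex, so the reconstruction is *kerbuba.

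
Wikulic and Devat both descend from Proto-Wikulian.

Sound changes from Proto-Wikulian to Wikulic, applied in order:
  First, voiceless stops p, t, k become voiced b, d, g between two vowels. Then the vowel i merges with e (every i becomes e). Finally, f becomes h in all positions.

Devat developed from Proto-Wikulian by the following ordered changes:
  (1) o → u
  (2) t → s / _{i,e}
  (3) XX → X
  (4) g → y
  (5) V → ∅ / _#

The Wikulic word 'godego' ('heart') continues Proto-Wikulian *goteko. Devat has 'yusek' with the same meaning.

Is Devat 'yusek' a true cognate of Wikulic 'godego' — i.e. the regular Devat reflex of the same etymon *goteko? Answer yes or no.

yes

Derive the expected Devat reflex of *goteko:
Devat: start from *goteko.
  rule 1 (vowel merger): goteko → guteku
  rule 2 (palatalisation): guteku → guseku
  rule 3: no change — guseku
  rule 4 (unconditioned shift): guseku → yuseku
  rule 5 (apocope): yuseku → yusek
  ⇒ Devat yusek
Devat 'yusek' matches the regular reflex exactly, so the pair is cognate.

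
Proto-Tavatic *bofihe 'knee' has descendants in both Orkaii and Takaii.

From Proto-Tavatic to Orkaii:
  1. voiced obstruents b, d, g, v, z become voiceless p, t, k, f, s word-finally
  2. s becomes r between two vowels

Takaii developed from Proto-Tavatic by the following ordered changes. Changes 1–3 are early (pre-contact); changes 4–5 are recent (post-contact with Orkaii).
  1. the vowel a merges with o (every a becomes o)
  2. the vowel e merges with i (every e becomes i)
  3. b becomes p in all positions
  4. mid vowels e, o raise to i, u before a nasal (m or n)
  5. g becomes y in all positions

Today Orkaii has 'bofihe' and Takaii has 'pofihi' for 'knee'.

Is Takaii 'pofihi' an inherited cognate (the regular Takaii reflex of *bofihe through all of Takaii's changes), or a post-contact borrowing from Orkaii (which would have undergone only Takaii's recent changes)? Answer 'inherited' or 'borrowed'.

If inherited, *bofihe would pass through all of Takaii's changes:
Takaii: *bofihe
  bofihe (rule 1 does not apply)
  bofihe → bofihi   [vowel merger]
  bofihi → pofihi   [unconditioned shift]
  pofihi (rule 4 does not apply)
  pofihi (rule 5 does not apply)
  giving Takaii pofihi.
If borrowed from Orkaii 'bofihe' after the early changes, it would undergo only the recent ones:
  rule 4 (pre-nasal raising): no change (bofihe)
  rule 5 (unconditioned shift): no change (bofihe)
  ⇒ as a loan: bofihe
Takaii 'pofihi' matches the inherited outcome exactly, so it is an inherited cognate, not a loan.

inherited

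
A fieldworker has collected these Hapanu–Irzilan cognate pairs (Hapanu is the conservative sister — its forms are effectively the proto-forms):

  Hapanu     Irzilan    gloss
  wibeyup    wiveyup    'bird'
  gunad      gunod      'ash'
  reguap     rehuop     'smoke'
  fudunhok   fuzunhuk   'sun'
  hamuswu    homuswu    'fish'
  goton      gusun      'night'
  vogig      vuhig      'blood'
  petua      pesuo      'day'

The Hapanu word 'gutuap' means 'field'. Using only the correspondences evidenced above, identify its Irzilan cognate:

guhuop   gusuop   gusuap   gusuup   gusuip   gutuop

petua ~ pesuo — Hapanu t corresponds to Irzilan s between vowels (before a back vowel).
reguap ~ rehuop — Hapanu a corresponds to Irzilan o after a vowel, before a labial obstruent.
Applying these to Hapanu 'gutuap':
  gutuap → gusuap   (t→s between vowels (before a back vowel))
  gusuap → gusuop   (a→o after a vowel, before a labial obstruent)
So the Irzilan cognate is 'gusuop'.

gusuop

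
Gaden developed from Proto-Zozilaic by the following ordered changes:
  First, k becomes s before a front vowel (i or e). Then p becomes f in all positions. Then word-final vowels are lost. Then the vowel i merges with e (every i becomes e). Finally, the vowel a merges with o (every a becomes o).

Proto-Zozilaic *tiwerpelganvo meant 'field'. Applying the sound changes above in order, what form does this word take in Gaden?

tewerfelgonv

Gaden: *tiwerpelganvo > tiwerfelganvo > tiwerfelganv > tewerfelganv > tewerfelgonv  (by unconditioned shift, apocope, vowel merger, vowel merger)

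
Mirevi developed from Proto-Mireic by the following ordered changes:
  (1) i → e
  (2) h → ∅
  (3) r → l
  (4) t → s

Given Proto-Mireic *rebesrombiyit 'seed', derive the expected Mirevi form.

lebeslombeyes

Mirevi: start from *rebesrombiyit.
  rule 1 (vowel merger): rebesrombiyit → rebesrombeyet
  rule 2: no change — rebesrombeyet
  rule 3 (unconditioned shift): rebesrombeyet → lebeslombeyet
  rule 4 (unconditioned shift): lebeslombeyet → lebeslombeyes
  ⇒ Mirevi lebeslombeyes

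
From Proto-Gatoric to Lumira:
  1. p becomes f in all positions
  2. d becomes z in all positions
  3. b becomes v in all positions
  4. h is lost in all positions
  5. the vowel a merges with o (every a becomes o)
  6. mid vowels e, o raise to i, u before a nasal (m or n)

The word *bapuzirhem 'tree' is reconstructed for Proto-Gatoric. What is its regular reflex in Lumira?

Lumira: *bapuzirhem > bafuzirhem > vafuzirhem > vafuzirem > vofuzirem > vofuzirim  (by unconditioned shift, unconditioned shift, h-loss, vowel merger, pre-nasal raising)

vofuzirim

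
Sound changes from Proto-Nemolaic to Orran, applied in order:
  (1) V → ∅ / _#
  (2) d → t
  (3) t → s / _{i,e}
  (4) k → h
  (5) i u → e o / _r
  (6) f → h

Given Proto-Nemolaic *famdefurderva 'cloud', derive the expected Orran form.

Orran: *famdefurderva > famdefurderv > famtefurterv > famsefurserv > famseforserv > hamsehorserv  (by apocope, unconditioned shift, palatalisation, pre-rhotic lowering, unconditioned shift)

hamsehorserv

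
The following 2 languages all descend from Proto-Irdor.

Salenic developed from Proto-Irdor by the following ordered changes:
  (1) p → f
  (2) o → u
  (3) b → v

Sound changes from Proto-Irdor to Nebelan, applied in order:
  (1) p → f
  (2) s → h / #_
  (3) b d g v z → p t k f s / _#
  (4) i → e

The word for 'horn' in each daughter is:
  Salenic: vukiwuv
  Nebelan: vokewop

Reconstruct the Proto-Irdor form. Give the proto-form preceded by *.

Position 7: Salenic has v, Nebelan has p. In Nebelan, p can only continue *b, so the proto-segment is *b.
Position 2: Salenic has u, Nebelan has o. Nebelan preserves o here (none of its changes turn any other segment into o), so the proto-segment is *o.
Position 4: Salenic has i, Nebelan has e. Salenic preserves i here (none of its changes turn any other segment into i), so the proto-segment is *i.
Verify the candidate proto-form against each daughter:
Salenic: *vokiwob > vukiwub > vukiwuv  (by vowel merger, unconditioned shift)
Nebelan: *vokiwob > vokiwop > vokewop  (by final devoicing, vowel merger)
Only *vokiwob yields all of Salenic vukiwuv, Nebelan vokewop.

*vokiwob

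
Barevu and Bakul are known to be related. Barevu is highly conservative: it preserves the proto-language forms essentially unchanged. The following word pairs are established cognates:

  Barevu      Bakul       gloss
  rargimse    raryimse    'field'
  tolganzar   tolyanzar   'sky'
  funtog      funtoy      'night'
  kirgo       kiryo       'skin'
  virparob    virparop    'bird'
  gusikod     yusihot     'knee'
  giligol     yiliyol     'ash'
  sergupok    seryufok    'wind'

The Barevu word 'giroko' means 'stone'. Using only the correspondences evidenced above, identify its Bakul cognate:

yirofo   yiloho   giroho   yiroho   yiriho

giligol ~ yiliyol — Barevu g corresponds to Bakul y word-initially before a front vowel.
gusikod ~ yusihot — Barevu k corresponds to Bakul h between vowels (before a back vowel).
Applying these to Barevu 'giroko':
  giroko → yiroko   (g→y word-initially before a front vowel)
  yiroko → yiroho   (k→h between vowels (before a back vowel))
So the Bakul cognate is 'yiroho'.

yiroho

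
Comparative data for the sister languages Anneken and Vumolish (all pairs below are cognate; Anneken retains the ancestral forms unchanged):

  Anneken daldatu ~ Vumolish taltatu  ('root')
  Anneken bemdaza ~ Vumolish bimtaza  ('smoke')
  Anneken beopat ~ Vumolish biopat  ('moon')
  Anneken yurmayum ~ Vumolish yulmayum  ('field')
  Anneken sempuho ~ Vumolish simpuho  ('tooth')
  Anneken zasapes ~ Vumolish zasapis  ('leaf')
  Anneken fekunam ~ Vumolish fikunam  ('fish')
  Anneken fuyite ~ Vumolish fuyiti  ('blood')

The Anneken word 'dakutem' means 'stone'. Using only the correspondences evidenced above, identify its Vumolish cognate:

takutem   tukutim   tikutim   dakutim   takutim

takutim

daldatu ~ taltatu — Anneken d corresponds to Vumolish t word-initially before a back vowel.
bemdaza ~ bimtaza, sempuho ~ simpuho — Anneken e corresponds to Vumolish i after a consonant, before a nasal.
Applying these to Anneken 'dakutem':
  dakutem → takutem   (d→t word-initially before a back vowel)
  takutem → takutim   (e→i after a consonant, before a nasal)
So the Vumolish cognate is 'takutim'.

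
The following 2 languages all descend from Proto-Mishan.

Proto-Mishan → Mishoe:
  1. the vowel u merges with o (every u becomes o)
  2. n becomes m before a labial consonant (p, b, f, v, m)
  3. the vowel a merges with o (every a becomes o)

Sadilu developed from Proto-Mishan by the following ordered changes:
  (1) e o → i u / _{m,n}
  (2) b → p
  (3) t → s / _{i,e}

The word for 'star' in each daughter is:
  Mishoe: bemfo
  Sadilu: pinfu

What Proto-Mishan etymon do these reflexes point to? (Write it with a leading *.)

*benfu

Position 3: Mishoe has m, Sadilu has n. Sadilu preserves n here (none of its changes turn any other segment into n), so the proto-segment is *n.
Position 2: Mishoe has e, Sadilu has i. Mishoe preserves e here (none of its changes turn any other segment into e), so the proto-segment is *e.
Position 1: Mishoe has b, Sadilu has p. Mishoe preserves b here (none of its changes turn any other segment into b), so the proto-segment is *b.
Verify the candidate proto-form against each daughter:
Mishoe: *benfu > benfo > bemfo  (by vowel merger, nasal place assimilation)
Sadilu: *benfu > binfu > pinfu  (by pre-nasal raising, unconditioned shift)
Only *benfu yields all of Mishoe bemfo, Sadilu pinfu.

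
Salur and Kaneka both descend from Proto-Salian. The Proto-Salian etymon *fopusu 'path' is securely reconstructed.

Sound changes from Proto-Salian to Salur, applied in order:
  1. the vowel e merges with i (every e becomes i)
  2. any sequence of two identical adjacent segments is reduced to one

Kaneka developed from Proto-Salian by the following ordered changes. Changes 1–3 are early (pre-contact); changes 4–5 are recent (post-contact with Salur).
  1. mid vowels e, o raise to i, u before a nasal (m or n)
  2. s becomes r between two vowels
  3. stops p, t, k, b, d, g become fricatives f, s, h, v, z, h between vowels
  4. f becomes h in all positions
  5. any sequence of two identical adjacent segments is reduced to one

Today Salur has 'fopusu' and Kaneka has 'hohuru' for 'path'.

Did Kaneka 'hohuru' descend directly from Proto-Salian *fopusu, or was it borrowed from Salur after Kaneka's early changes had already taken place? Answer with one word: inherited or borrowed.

If inherited, *fopusu would pass through all of Kaneka's changes:
Kaneka: *fopusu
  fopusu (rule 1 does not apply)
  fopusu → fopuru   [rhotacism]
  fopuru → fofuru   [intervocalic lenition]
  fofuru → hohuru   [unconditioned shift]
  hohuru (rule 5 does not apply)
  giving Kaneka hohuru.
If borrowed from Salur 'fopusu' after the early changes, it would undergo only the recent ones:
  rule 4 (unconditioned shift): fopusu → hopusu
  rule 5 (degemination): no change (hopusu)
  ⇒ as a loan: hopusu
Kaneka 'hohuru' matches the inherited outcome exactly, so it is an inherited cognate, not a loan.

inherited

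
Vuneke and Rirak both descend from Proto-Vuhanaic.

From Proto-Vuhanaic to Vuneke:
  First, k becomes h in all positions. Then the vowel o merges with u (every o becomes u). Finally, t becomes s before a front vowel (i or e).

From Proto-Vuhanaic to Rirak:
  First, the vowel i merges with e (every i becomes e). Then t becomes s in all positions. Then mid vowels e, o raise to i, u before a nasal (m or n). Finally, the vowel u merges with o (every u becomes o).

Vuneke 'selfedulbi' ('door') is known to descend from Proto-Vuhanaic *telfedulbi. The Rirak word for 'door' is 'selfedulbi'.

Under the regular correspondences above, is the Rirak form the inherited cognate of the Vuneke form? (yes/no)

no

Derive the expected Rirak reflex of *telfedulbi:
Rirak: *telfedulbi
  telfedulbi → telfedulbe   [vowel merger]
  telfedulbe → selfedulbe   [unconditioned shift]
  selfedulbe (rule 3 does not apply)
  selfedulbe → selfedolbe   [vowel merger]
  giving Rirak selfedolbe.
The regular Rirak reflex would be 'selfedolbe', but the attested form is 'selfedulbi'. The correspondence is irregular, so they are not cognates (the Rirak form has a different source).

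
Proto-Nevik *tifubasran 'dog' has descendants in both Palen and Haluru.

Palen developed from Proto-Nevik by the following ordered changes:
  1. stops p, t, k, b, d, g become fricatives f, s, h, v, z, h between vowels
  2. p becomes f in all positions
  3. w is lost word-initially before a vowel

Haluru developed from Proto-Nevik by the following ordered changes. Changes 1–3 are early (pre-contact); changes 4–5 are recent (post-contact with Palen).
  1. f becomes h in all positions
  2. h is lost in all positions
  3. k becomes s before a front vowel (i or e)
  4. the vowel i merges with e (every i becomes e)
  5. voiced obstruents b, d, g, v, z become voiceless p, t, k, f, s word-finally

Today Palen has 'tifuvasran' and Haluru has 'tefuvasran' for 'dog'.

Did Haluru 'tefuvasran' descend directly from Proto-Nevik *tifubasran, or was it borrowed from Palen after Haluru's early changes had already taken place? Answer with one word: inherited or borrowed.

If inherited, *tifubasran would pass through all of Haluru's changes:
Haluru: *tifubasran > tihubasran > tiubasran > teubasran  (by unconditioned shift, h-loss, vowel merger)
If borrowed from Palen 'tifuvasran' after the early changes, it would undergo only the recent ones:
  rule 4 (vowel merger): tifuvasran → tefuvasran
  rule 5 (final devoicing): no change (tefuvasran)
  ⇒ as a loan: tefuvasran
Haluru 'tefuvasran' matches the loan outcome 'tefuvasran', not the inherited 'teubasran' — it skipped the early Haluru changes, so it was borrowed from Palen.

borrowed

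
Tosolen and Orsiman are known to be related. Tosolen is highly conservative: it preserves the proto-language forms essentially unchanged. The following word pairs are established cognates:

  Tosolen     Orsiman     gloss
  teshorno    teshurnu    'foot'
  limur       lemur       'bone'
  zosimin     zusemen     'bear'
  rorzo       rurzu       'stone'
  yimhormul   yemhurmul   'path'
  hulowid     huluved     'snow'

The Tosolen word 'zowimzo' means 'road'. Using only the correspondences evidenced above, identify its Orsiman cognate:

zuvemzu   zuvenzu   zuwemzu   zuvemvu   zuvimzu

zosimin ~ zusemen, hulowid ~ huluved — Tosolen o corresponds to Orsiman u after a consonant, before a consonant other than r, m, n, p, b, f, v.
hulowid ~ huluved — Tosolen w corresponds to Orsiman v between vowels (before a front vowel).
limur ~ lemur, zosimin ~ zusemen — Tosolen i corresponds to Orsiman e after a consonant, before a nasal.
teshorno ~ teshurnu, rorzo ~ rurzu — Tosolen o corresponds to Orsiman u word-finally.
Applying these to Tosolen 'zowimzo':
  zowimzo → zuwimzo   (o→u after a consonant, before a consonant other than r, m, n, p, b, f, v)
  zuwimzo → zuvimzo   (w→v between vowels (before a front vowel))
  zuvimzo → zuvemzo   (i→e after a consonant, before a nasal)
  zuvemzo → zuvemzu   (o→u word-finally)
So the Orsiman cognate is 'zuvemzu'.

zuvemzu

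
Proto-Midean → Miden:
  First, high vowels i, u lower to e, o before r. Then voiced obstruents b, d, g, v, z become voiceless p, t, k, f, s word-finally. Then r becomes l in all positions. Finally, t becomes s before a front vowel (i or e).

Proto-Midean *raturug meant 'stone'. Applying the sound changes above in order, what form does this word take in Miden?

latoluk

Miden: start from *raturug.
  rule 1 (pre-rhotic lowering): raturug → ratorug
  rule 2 (final devoicing): ratorug → ratoruk
  rule 3 (unconditioned shift): ratoruk → latoluk
  rule 4: no change — latoluk
  ⇒ Miden latoluk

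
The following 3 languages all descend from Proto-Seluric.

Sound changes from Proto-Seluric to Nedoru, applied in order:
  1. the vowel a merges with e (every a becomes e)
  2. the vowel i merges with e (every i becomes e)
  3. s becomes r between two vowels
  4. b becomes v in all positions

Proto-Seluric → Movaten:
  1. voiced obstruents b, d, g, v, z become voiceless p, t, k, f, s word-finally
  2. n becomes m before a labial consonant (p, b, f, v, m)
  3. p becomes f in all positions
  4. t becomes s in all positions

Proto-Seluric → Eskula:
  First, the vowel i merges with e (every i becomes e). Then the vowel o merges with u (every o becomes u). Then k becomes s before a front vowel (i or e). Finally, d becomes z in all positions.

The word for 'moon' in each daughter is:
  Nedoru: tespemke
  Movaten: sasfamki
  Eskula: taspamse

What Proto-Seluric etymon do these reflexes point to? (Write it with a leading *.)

*taspamki

Position 7: Nedoru has k, Movaten has k, Eskula has s. Nedoru preserves k here (none of its changes turn any other segment into k), so the proto-segment is *k.
Position 8: Nedoru has e, Movaten has i, Eskula has e. Movaten preserves i here (none of its changes turn any other segment into i), so the proto-segment is *i.
Position 2: Nedoru has e, Movaten has a, Eskula has a. Movaten preserves a here (none of its changes turn any other segment into a), so the proto-segment is *a.
This points to *taspamki. Verify forward in each daughter:
Nedoru: start from *taspamki.
  rule 1 (vowel merger): taspamki → tespemki
  rule 2 (vowel merger): tespemki → tespemke
  rule 3: no change — tespemke
  rule 4: no change — tespemke
  ⇒ Nedoru tespemke
Movaten: *taspamki > tasfamki > sasfamki  (by unconditioned shift, unconditioned shift)
Eskula: start from *taspamki.
  rule 1 (vowel merger): taspamki → taspamke
  rule 2: no change — taspamke
  rule 3 (palatalisation): taspamke → taspamse
  rule 4: no change — taspamse
  ⇒ Eskula taspamse
Only *taspamki yields all of Nedoru tespemke, Movaten sasfamki, Eskula taspamse.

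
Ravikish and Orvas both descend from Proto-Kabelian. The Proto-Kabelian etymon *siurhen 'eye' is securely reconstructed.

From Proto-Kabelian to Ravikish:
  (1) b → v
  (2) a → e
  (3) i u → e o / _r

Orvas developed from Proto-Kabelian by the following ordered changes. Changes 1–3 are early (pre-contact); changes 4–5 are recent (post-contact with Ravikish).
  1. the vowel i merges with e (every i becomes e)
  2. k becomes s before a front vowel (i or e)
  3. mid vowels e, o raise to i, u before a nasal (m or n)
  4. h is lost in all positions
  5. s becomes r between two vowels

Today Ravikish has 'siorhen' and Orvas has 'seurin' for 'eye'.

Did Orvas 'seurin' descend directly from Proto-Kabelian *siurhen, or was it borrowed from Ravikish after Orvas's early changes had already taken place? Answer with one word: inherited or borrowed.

If inherited, *siurhen would pass through all of Orvas's changes:
Orvas: start from *siurhen.
  rule 1 (vowel merger): siurhen → seurhen
  rule 2: no change — seurhen
  rule 3 (pre-nasal raising): seurhen → seurhin
  rule 4 (h-loss): seurhin → seurin
  rule 5: no change — seurin
  ⇒ Orvas seurin
If borrowed from Ravikish 'siorhen' after the early changes, it would undergo only the recent ones:
  rule 4 (h-loss): siorhen → sioren
  rule 5 (rhotacism): no change (sioren)
  ⇒ as a loan: sioren
Orvas 'seurin' matches the inherited outcome exactly, so it is an inherited cognate, not a loan.

inherited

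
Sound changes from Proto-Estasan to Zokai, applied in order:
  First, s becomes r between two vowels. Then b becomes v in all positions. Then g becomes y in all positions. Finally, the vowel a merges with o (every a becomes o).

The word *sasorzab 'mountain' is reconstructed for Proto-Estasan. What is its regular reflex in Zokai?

Zokai: *sasorzab
  sasorzab → sarorzab   [rhotacism]
  sarorzab → sarorzav   [unconditioned shift]
  sarorzav (rule 3 does not apply)
  sarorzav → sororzov   [vowel merger]
  giving Zokai sororzov.

sororzov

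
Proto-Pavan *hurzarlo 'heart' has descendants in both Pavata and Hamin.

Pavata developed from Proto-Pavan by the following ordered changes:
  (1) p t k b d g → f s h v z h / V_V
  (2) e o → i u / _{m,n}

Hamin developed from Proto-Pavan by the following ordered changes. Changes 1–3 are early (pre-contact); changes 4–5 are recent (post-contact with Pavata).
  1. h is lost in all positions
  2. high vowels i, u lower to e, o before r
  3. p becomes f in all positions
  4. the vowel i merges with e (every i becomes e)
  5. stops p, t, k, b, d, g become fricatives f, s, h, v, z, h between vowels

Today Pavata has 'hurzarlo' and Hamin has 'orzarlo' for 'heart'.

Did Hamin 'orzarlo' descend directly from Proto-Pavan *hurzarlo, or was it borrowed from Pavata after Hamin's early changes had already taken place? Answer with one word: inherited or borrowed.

inherited

If inherited, *hurzarlo would pass through all of Hamin's changes:
Hamin: start from *hurzarlo.
  rule 1 (h-loss): hurzarlo → urzarlo
  rule 2 (pre-rhotic lowering): urzarlo → orzarlo
  rule 3: no change — orzarlo
  rule 4: no change — orzarlo
  rule 5: no change — orzarlo
  ⇒ Hamin orzarlo
If borrowed from Pavata 'hurzarlo' after the early changes, it would undergo only the recent ones:
  rule 4 (vowel merger): no change (hurzarlo)
  rule 5 (intervocalic lenition): no change (hurzarlo)
  ⇒ as a loan: hurzarlo
Hamin 'orzarlo' matches the inherited outcome exactly, so it is an inherited cognate, not a loan.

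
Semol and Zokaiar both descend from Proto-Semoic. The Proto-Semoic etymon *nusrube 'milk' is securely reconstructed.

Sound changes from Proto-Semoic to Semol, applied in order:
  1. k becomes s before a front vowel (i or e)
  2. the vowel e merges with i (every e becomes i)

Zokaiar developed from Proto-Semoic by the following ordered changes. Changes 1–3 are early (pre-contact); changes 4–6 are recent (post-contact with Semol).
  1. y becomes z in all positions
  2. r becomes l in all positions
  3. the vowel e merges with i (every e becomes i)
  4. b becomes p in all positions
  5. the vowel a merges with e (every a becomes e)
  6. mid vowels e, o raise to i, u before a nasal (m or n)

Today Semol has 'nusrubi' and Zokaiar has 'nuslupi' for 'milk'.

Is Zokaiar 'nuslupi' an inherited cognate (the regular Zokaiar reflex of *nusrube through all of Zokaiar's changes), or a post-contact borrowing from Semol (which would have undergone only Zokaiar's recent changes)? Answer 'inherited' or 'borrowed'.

inherited

If inherited, *nusrube would pass through all of Zokaiar's changes:
Zokaiar: *nusrube
  nusrube (rule 1 does not apply)
  nusrube → nuslube   [unconditioned shift]
  nuslube → nuslubi   [vowel merger]
  nuslubi → nuslupi   [unconditioned shift]
  nuslupi (rule 5 does not apply)
  nuslupi (rule 6 does not apply)
  giving Zokaiar nuslupi.
If borrowed from Semol 'nusrubi' after the early changes, it would undergo only the recent ones:
  rule 4 (unconditioned shift): nusrubi → nusrupi
  rule 5 (vowel merger): no change (nusrupi)
  rule 6 (pre-nasal raising): no change (nusrupi)
  ⇒ as a loan: nusrupi
Zokaiar 'nuslupi' matches the inherited outcome exactly, so it is an inherited cognate, not a loan.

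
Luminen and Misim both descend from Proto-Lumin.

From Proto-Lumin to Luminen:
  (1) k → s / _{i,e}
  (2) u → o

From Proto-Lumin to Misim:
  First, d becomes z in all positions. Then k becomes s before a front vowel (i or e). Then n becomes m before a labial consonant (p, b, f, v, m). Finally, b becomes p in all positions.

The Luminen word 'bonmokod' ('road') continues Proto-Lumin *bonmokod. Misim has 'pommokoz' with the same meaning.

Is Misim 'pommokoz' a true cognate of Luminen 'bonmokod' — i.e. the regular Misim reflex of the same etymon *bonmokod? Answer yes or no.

yes

Derive the expected Misim reflex of *bonmokod:
Misim: *bonmokod
  bonmokod → bonmokoz   [unconditioned shift]
  bonmokoz (rule 2 does not apply)
  bonmokoz → bommokoz   [nasal place assimilation]
  bommokoz → pommokoz   [unconditioned shift]
  giving Misim pommokoz.
Misim 'pommokoz' matches the regular reflex exactly, so the pair is cognate.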